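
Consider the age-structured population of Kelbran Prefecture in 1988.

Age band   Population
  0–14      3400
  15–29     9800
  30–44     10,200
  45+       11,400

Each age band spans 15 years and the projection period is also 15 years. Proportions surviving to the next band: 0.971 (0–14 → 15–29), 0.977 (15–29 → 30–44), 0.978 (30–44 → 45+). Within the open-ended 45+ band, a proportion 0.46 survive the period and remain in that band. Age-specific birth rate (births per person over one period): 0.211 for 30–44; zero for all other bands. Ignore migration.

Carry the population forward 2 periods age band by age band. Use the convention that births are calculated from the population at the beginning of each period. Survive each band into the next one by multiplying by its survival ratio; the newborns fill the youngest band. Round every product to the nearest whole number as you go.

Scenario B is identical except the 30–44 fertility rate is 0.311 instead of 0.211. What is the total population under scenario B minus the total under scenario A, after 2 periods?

Call the groups 1 to 4, youngest first.
[period 1]
Births: 10200 × 0.211 = 2152
Group 2: 3400 × 0.971 = 3301
Group 3: 9800 × 0.977 = 9575
Group 4: 10200 × 0.978 + 11400 × 0.46 = 9976 + 5244 = 15220
Population now: 0–14=2152, 15–29=3301, 30–44=9575, 45+=15220
[period 2]
Births: 9575 × 0.211 = 2020
Group 2: 2152 × 0.971 = 2090
Group 3: 3301 × 0.977 = 3225
Group 4: 9575 × 0.978 + 15220 × 0.46 = 9364 + 7001 = 16365
Population now: 0–14=2020, 15–29=2090, 30–44=3225, 45+=16365
Scenario A total after 2 periods: 23700
Scenario B projection —
[period 1]
Births: 10200 × 0.311 = 3172
Group 2: 3400 × 0.971 = 3301
Group 3: 9800 × 0.977 = 9575
Group 4: 10200 × 0.978 + 11400 × 0.46 = 9976 + 5244 = 15220
Population now: 0–14=3172, 15–29=3301, 30–44=9575, 45+=15220
[period 2]
Births: 9575 × 0.311 = 2978
Group 2: 3172 × 0.971 = 3080
Group 3: 3301 × 0.977 = 3225
Group 4: 9575 × 0.978 + 15220 × 0.46 = 9364 + 7001 = 16365
Population now: 0–14=2978, 15–29=3080, 30–44=3225, 45+=16365
Scenario B total after 2 periods: 25648
Difference B − A = 25648 − 23700 = 1948

1948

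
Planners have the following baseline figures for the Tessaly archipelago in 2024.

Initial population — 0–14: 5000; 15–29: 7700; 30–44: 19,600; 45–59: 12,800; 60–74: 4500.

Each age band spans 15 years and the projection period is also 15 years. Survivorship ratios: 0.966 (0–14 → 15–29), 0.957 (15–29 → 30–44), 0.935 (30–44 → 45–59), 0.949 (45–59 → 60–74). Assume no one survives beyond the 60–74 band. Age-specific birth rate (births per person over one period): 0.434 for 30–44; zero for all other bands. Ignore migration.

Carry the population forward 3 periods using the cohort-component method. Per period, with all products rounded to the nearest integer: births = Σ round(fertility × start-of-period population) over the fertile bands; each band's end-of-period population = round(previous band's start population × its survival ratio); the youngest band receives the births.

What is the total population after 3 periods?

— Period 1 —
Births: 19600 * 0.434 = 8506
15–29: 5000 * 0.966 = 4830
30–44: 7700 * 0.957 = 7369
45–59: 19600 * 0.935 = 18326
60–74: 12800 * 0.949 = 12147
End of period: [8506, 4830, 7369, 18326, 12147]
— Period 2 —
Births: 7369 * 0.434 = 3198
15–29: 8506 * 0.966 = 8217
30–44: 4830 * 0.957 = 4622
45–59: 7369 * 0.935 = 6890
60–74: 18326 * 0.949 = 17391
End of period: [3198, 8217, 4622, 6890, 17391]
— Period 3 —
Births: 4622 * 0.434 = 2006
15–29: 3198 * 0.966 = 3089
30–44: 8217 * 0.957 = 7864
45–59: 4622 * 0.935 = 4322
60–74: 6890 * 0.949 = 6539
End of period: [2006, 3089, 7864, 4322, 6539]
Total after period 3: 2006 + 3089 + 7864 + 4322 + 6539 = 23820

23820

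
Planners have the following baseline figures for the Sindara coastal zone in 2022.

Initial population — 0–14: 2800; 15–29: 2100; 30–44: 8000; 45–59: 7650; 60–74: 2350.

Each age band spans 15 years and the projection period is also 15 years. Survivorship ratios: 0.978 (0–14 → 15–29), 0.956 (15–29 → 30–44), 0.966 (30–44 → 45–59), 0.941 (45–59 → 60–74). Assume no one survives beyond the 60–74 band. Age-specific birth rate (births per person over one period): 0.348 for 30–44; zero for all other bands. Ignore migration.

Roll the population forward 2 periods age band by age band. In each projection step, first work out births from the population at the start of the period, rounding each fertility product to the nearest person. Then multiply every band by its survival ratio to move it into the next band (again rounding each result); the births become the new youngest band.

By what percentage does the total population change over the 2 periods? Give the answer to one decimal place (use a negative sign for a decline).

Let band 1 be 0–14 through band 5 = 60–74.
[period 1]
Births: 8000 × 0.348 = 2784
Band 2: 2800 × 0.978 = 2738
Band 3: 2100 × 0.956 = 2008
Band 4: 8000 × 0.966 = 7728
Band 5: 7650 × 0.941 = 7199
End of period: [2784, 2738, 2008, 7728, 7199]
[period 2]
Births: 2008 × 0.348 = 699
Band 2: 2784 × 0.978 = 2723
Band 3: 2738 × 0.956 = 2618
Band 4: 2008 × 0.966 = 1940
Band 5: 7728 × 0.941 = 7272
End of period: [699, 2723, 2618, 1940, 7272]
Total: 22900 → 15252; change = -7648; percentage change = -33.4%

-33.4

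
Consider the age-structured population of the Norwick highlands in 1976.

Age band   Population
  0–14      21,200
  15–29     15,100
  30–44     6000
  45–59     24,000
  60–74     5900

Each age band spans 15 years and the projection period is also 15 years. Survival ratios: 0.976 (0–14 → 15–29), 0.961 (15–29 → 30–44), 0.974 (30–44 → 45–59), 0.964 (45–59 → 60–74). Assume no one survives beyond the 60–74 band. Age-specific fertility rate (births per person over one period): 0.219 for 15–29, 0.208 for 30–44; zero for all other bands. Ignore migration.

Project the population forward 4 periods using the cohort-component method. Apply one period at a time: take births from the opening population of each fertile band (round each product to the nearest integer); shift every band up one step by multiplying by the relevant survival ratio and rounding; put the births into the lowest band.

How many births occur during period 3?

— Period 1 —
Births: 15100 * 0.219 = 3307, 6000 * 0.208 = 1248 → total 4555
15–29: 21200 * 0.976 = 20691
30–44: 15100 * 0.961 = 14511
45–59: 6000 * 0.974 = 5844
60–74: 24000 * 0.964 = 23136
End of period: [4555, 20691, 14511, 5844, 23136]
— Period 2 —
Births: 20691 * 0.219 = 4531, 14511 * 0.208 = 3018 → total 7549
15–29: 4555 * 0.976 = 4446
30–44: 20691 * 0.961 = 19884
45–59: 14511 * 0.974 = 14134
60–74: 5844 * 0.964 = 5634
End of period: [7549, 4446, 19884, 14134, 5634]
— Period 3 —
Births: 4446 * 0.219 = 974, 19884 * 0.208 = 4136 → total 5110
15–29: 7549 * 0.976 = 7368
30–44: 4446 * 0.961 = 4273
45–59: 19884 * 0.974 = 19367
60–74: 14134 * 0.964 = 13625
End of period: [5110, 7368, 4273, 19367, 13625]

5110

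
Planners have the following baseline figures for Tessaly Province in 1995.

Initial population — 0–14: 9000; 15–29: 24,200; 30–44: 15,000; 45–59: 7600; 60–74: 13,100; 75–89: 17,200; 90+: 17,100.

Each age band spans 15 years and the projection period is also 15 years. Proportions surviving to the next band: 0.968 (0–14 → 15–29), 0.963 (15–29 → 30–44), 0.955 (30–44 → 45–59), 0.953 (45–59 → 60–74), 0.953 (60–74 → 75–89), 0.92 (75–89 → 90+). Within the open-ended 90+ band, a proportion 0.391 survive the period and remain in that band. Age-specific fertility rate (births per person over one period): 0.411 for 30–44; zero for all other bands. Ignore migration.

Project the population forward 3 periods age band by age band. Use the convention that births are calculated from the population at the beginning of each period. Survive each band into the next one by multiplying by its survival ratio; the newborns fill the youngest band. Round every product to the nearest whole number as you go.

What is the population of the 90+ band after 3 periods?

14283

Call the bands 1 to 7, youngest first.
Period 1:
Births: 15000 × 0.411 = 6165
Band 2: 9000 × 0.968 = 8712
Band 3: 24200 × 0.963 = 23305
Band 4: 15000 × 0.955 = 14325
Band 5: 7600 × 0.953 = 7243
Band 6: 13100 × 0.953 = 12484
Band 7: 17200 × 0.92 + 17100 × 0.391 = 15824 + 6686 = 22510
End of period: [6165, 8712, 23305, 14325, 7243, 12484, 22510]
Period 2:
Births: 23305 × 0.411 = 9578
Band 2: 6165 × 0.968 = 5968
Band 3: 8712 × 0.963 = 8390
Band 4: 23305 × 0.955 = 22256
Band 5: 14325 × 0.953 = 13652
Band 6: 7243 × 0.953 = 6903
Band 7: 12484 × 0.92 + 22510 × 0.391 = 11485 + 8801 = 20286
End of period: [9578, 5968, 8390, 22256, 13652, 6903, 20286]
Period 3:
Births: 8390 × 0.411 = 3448
Band 2: 9578 × 0.968 = 9272
Band 3: 5968 × 0.963 = 5747
Band 4: 8390 × 0.955 = 8012
Band 5: 22256 × 0.953 = 21210
Band 6: 13652 × 0.953 = 13010
Band 7: 6903 × 0.92 + 20286 × 0.391 = 6351 + 7932 = 14283
End of period: [3448, 9272, 5747, 8012, 21210, 13010, 14283]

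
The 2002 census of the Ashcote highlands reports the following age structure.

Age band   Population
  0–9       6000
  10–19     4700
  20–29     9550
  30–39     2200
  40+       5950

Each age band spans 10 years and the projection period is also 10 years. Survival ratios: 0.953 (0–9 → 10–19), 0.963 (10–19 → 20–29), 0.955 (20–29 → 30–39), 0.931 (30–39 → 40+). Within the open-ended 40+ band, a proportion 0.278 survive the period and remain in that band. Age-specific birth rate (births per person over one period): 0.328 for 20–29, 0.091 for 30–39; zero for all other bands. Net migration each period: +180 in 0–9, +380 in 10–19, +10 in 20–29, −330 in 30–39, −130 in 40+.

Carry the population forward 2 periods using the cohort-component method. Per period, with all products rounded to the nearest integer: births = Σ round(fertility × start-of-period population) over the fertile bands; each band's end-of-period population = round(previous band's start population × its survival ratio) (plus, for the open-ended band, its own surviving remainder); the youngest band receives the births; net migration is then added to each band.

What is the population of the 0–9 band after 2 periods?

2468

Let group 1 be 0–9 through group 5 = 40+.
Period 1.
Births: 9550 × 0.328 = 3132 ; 2200 × 0.091 = 200 → 3332
Group 2: 6000 × 0.953 = 5718
Group 3: 4700 × 0.963 = 4526
Group 4: 9550 × 0.955 = 9120
Group 5: 2200 × 0.931 + 5950 × 0.278 = 2048 + 1654 = 3702
Net migration: Group 1 + 180 → 3512; Group 2 + 380 → 6098; Group 3 + 10 → 4536; Group 4 − 330 → 8790; Group 5 − 130 → 3572
Population now: 0–9=3512, 10–19=6098, 20–29=4536, 30–39=8790, 40+=3572
Period 2.
Births: 4536 × 0.328 = 1488 ; 8790 × 0.091 = 800 → 2288
Group 2: 3512 × 0.953 = 3347
Group 3: 6098 × 0.963 = 5872
Group 4: 4536 × 0.955 = 4332
Group 5: 8790 × 0.931 + 3572 × 0.278 = 8183 + 993 = 9176
Net migration: Group 1 + 180 → 2468; Group 2 + 380 → 3727; Group 3 + 10 → 5882; Group 4 − 330 → 4002; Group 5 − 130 → 9046
Population now: 0–9=2468, 10–19=3727, 20–29=5882, 30–39=4002, 40+=9046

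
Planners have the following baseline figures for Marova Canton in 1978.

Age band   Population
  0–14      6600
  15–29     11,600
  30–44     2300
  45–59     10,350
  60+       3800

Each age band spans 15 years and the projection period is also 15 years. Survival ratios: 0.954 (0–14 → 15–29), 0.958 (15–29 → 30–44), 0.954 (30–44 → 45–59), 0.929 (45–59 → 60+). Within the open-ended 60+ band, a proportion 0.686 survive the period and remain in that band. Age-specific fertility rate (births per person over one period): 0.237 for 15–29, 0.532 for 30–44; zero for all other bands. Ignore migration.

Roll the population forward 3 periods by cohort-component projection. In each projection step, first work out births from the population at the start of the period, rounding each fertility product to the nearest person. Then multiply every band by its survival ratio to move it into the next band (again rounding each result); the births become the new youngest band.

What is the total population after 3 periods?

[period 1]
Births: 11600 × 0.237 = 2749  |  2300 × 0.532 = 1224 → total 3973
15–29: 6600 × 0.954 = 6296
30–44: 11600 × 0.958 = 11113
45–59: 2300 × 0.954 = 2194
60+: 10350 × 0.929 + 3800 × 0.686 = 9615 + 2607 = 12222
Giving 3973 / 6296 / 11113 / 2194 / 12222.
[period 2]
Births: 6296 × 0.237 = 1492  |  11113 × 0.532 = 5912 → total 7404
15–29: 3973 × 0.954 = 3790
30–44: 6296 × 0.958 = 6032
45–59: 11113 × 0.954 = 10602
60+: 2194 × 0.929 + 12222 × 0.686 = 2038 + 8384 = 10422
Giving 7404 / 3790 / 6032 / 10602 / 10422.
[period 3]
Births: 3790 × 0.237 = 898  |  6032 × 0.532 = 3209 → total 4107
15–29: 7404 × 0.954 = 7063
30–44: 3790 × 0.958 = 3631
45–59: 6032 × 0.954 = 5755
60+: 10602 × 0.929 + 10422 × 0.686 = 9849 + 7149 = 16998
Giving 4107 / 7063 / 3631 / 5755 / 16998.
Total after period 3: 4107 + 7063 + 3631 + 5755 + 16998 = 37554

37554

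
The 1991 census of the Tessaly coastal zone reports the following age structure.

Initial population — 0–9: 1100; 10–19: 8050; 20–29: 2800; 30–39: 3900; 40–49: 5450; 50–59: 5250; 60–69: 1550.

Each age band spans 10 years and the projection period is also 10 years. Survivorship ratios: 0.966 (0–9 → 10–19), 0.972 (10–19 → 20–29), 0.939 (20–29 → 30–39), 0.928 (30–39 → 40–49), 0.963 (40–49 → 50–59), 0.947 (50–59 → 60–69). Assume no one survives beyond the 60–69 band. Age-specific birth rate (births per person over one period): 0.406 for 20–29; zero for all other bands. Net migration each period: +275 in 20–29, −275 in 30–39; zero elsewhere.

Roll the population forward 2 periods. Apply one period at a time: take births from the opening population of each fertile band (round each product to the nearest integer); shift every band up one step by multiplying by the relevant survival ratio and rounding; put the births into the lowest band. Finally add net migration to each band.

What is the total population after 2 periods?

— Period 1 —
Births: 2800 × 0.406 = 1137
10–19: 1100 × 0.966 = 1063
20–29: 8050 × 0.972 = 7825
30–39: 2800 × 0.939 = 2629
40–49: 3900 × 0.928 = 3619
50–59: 5450 × 0.963 = 5248
60–69: 5250 × 0.947 = 4972
Net migration: 20–29 + 275 → 8100; 30–39 − 275 → 2354
→ [1137, 1063, 8100, 2354, 3619, 5248, 4972]
— Period 2 —
Births: 8100 × 0.406 = 3289
10–19: 1137 × 0.966 = 1098
20–29: 1063 × 0.972 = 1033
30–39: 8100 × 0.939 = 7606
40–49: 2354 × 0.928 = 2185
50–59: 3619 × 0.963 = 3485
60–69: 5248 × 0.947 = 4970
Net migration: 20–29 + 275 → 1308; 30–39 − 275 → 7331
→ [3289, 1098, 1308, 7331, 2185, 3485, 4970]
Total after period 2: 3289 + 1098 + 1308 + 7331 + 2185 + 3485 + 4970 = 23666

23666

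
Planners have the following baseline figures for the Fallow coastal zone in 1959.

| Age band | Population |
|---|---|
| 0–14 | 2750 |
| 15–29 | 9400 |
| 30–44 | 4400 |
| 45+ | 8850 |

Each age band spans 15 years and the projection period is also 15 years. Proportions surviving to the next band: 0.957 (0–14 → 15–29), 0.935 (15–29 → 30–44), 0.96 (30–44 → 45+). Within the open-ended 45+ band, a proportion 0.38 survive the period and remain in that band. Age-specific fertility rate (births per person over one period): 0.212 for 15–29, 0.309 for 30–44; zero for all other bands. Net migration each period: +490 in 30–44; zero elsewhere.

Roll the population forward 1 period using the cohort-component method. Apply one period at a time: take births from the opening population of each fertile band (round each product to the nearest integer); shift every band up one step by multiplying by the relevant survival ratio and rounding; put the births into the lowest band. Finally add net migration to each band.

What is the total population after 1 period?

Period 1:
Births: 9400 * 0.212 = 1993 ; 4400 * 0.309 = 1360 ⇒ total 3353
15–29: 2750 * 0.957 = 2632
30–44: 9400 * 0.935 = 8789
45+: 4400 * 0.96 + 8850 * 0.38 = 4224 + 3363 = 7587
Net migration: 30–44 + 490 → 9279
Population now: 0–14=3353, 15–29=2632, 30–44=9279, 45+=7587
Total after period 1: 3353 + 2632 + 9279 + 7587 = 22851

22851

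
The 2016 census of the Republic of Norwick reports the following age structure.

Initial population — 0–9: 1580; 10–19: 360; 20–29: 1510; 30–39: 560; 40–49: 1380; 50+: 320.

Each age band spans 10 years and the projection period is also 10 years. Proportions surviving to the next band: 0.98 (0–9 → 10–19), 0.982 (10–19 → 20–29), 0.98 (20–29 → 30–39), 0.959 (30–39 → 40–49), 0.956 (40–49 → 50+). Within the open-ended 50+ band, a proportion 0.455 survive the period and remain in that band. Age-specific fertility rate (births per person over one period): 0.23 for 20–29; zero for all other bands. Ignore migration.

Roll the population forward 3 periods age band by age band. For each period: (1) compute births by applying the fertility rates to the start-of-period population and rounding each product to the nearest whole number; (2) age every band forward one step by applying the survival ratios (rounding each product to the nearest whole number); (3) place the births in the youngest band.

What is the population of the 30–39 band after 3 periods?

1490

Period 1:
Births: 1510 × 0.23 = 347
10–19: 1580 × 0.98 = 1548
20–29: 360 × 0.982 = 354
30–39: 1510 × 0.98 = 1480
40–49: 560 × 0.959 = 537
50+: 1380 × 0.956 + 320 × 0.455 = 1319 + 146 = 1465
→ [347, 1548, 354, 1480, 537, 1465]
Period 2:
Births: 354 × 0.23 = 81
10–19: 347 × 0.98 = 340
20–29: 1548 × 0.982 = 1520
30–39: 354 × 0.98 = 347
40–49: 1480 × 0.959 = 1419
50+: 537 × 0.956 + 1465 × 0.455 = 513 + 667 = 1180
→ [81, 340, 1520, 347, 1419, 1180]
Period 3:
Births: 1520 × 0.23 = 350
10–19: 81 × 0.98 = 79
20–29: 340 × 0.982 = 334
30–39: 1520 × 0.98 = 1490
40–49: 347 × 0.959 = 333
50+: 1419 × 0.956 + 1180 × 0.455 = 1357 + 537 = 1894
→ [350, 79, 334, 1490, 333, 1894]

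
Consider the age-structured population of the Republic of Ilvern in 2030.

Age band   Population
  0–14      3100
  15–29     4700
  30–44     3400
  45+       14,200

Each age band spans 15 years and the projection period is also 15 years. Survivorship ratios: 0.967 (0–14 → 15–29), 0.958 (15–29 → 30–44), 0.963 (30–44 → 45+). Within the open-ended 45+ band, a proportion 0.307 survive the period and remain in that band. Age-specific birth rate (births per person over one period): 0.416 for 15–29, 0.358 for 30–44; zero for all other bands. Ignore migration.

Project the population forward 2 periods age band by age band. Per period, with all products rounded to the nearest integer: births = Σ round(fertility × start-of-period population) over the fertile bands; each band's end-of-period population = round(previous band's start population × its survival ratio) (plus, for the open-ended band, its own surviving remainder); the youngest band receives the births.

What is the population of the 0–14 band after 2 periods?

After projecting period 1:
Births: 4700 * 0.416 = 1955  |  3400 * 0.358 = 1217 — total 3172
15–29: 3100 * 0.967 = 2998
30–44: 4700 * 0.958 = 4503
45+: 3400 * 0.963 + 14200 * 0.307 = 3274 + 4359 = 7633
Population now: 0–14=3172, 15–29=2998, 30–44=4503, 45+=7633
After projecting period 2:
Births: 2998 * 0.416 = 1247  |  4503 * 0.358 = 1612 — total 2859
15–29: 3172 * 0.967 = 3067
30–44: 2998 * 0.958 = 2872
45+: 4503 * 0.963 + 7633 * 0.307 = 4336 + 2343 = 6679
Population now: 0–14=2859, 15–29=3067, 30–44=2872, 45+=6679

2859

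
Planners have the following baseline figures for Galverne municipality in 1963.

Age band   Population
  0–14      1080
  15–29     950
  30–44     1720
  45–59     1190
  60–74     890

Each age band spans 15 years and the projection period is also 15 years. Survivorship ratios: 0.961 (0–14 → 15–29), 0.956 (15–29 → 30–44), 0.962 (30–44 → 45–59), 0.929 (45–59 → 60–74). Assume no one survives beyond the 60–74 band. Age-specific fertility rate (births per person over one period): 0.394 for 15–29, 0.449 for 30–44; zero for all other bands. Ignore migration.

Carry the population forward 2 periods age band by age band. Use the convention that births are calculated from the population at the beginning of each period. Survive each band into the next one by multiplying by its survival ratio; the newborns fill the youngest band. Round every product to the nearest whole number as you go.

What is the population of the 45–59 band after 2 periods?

Period 1:
Births: 950 × 0.394 = 374  |  1720 × 0.449 = 772 — total 1146
15–29: 1080 × 0.961 = 1038
30–44: 950 × 0.956 = 908
45–59: 1720 × 0.962 = 1655
60–74: 1190 × 0.929 = 1106
→ [1146, 1038, 908, 1655, 1106]
Period 2:
Births: 1038 × 0.394 = 409  |  908 × 0.449 = 408 — total 817
15–29: 1146 × 0.961 = 1101
30–44: 1038 × 0.956 = 992
45–59: 908 × 0.962 = 873
60–74: 1655 × 0.929 = 1537
→ [817, 1101, 992, 873, 1537]

873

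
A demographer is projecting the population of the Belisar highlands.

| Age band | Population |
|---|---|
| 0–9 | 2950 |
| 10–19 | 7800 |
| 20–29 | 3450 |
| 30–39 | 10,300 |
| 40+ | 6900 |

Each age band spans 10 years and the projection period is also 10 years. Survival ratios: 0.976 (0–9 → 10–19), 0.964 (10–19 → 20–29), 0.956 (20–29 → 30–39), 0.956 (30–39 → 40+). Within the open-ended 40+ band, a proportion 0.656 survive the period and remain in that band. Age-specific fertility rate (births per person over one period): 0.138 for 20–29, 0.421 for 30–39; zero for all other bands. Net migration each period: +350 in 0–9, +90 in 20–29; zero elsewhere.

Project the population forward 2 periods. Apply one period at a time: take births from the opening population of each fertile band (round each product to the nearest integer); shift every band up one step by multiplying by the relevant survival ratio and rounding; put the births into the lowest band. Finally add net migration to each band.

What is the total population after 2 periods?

— Period 1 —
Births: 3450 × 0.138 = 476, 10300 × 0.421 = 4336 → total 4812
10–19: 2950 × 0.976 = 2879
20–29: 7800 × 0.964 = 7519
30–39: 3450 × 0.956 = 3298
40+: 10300 × 0.956 + 6900 × 0.656 = 9847 + 4526 = 14373
Net migration: 0–9 + 350 → 5162; 20–29 + 90 → 7609
Population now: 0–9=5162, 10–19=2879, 20–29=7609, 30–39=3298, 40+=14373
— Period 2 —
Births: 7609 × 0.138 = 1050, 3298 × 0.421 = 1388 → total 2438
10–19: 5162 × 0.976 = 5038
20–29: 2879 × 0.964 = 2775
30–39: 7609 × 0.956 = 7274
40+: 3298 × 0.956 + 14373 × 0.656 = 3153 + 9429 = 12582
Net migration: 0–9 + 350 → 2788; 20–29 + 90 → 2865
Population now: 0–9=2788, 10–19=5038, 20–29=2865, 30–39=7274, 40+=12582
Total after period 2: 2788 + 5038 + 2865 + 7274 + 12582 = 30547

30547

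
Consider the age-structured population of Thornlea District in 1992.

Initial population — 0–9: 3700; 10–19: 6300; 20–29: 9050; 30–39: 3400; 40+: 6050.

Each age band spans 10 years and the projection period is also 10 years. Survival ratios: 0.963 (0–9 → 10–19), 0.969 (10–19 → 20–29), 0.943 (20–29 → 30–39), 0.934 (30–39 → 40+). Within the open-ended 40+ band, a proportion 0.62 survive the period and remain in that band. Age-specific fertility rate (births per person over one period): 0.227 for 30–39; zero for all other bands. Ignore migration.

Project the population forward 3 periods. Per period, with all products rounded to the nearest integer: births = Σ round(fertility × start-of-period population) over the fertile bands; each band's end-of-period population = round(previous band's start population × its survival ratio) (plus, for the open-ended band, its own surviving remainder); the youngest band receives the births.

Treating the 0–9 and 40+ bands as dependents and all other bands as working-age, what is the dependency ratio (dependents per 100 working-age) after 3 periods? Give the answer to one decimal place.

Call the bands 1 to 5, youngest first.
Period 1:
Births: 3400 × 0.227 = 772
Band 2: 3700 × 0.963 = 3563
Band 3: 6300 × 0.969 = 6105
Band 4: 9050 × 0.943 = 8534
Band 5: 3400 × 0.934 + 6050 × 0.62 = 3176 + 3751 = 6927
End of period: [772, 3563, 6105, 8534, 6927]
Period 2:
Births: 8534 × 0.227 = 1937
Band 2: 772 × 0.963 = 743
Band 3: 3563 × 0.969 = 3453
Band 4: 6105 × 0.943 = 5757
Band 5: 8534 × 0.934 + 6927 × 0.62 = 7971 + 4295 = 12266
End of period: [1937, 743, 3453, 5757, 12266]
Period 3:
Births: 5757 × 0.227 = 1307
Band 2: 1937 × 0.963 = 1865
Band 3: 743 × 0.969 = 720
Band 4: 3453 × 0.943 = 3256
Band 5: 5757 × 0.934 + 12266 × 0.62 = 5377 + 7605 = 12982
End of period: [1307, 1865, 720, 3256, 12982]
Dependents (band 0–9 + band 40+) = 1307 + 12982 = 14289; working-age = 5841; ratio = 14289/5841 × 100 = 244.6

244.6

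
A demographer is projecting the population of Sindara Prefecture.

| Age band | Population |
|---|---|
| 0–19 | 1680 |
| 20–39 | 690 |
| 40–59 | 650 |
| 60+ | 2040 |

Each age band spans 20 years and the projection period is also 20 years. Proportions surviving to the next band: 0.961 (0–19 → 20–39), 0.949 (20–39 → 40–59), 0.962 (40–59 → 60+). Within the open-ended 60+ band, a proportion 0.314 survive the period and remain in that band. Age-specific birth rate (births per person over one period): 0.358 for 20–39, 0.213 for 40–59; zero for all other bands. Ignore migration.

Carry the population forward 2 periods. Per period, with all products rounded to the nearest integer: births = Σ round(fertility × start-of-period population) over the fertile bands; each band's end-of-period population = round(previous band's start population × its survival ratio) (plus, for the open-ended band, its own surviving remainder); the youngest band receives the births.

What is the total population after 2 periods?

— Period 1 —
Births: 690 × 0.358 = 247  |  650 × 0.213 = 138 → total 385
20–39: 1680 × 0.961 = 1614
40–59: 690 × 0.949 = 655
60+: 650 × 0.962 + 2040 × 0.314 = 625 + 641 = 1266
Giving 385 / 1614 / 655 / 1266.
— Period 2 —
Births: 1614 × 0.358 = 578  |  655 × 0.213 = 140 → total 718
20–39: 385 × 0.961 = 370
40–59: 1614 × 0.949 = 1532
60+: 655 × 0.962 + 1266 × 0.314 = 630 + 398 = 1028
Giving 718 / 370 / 1532 / 1028.
Total after period 2: 718 + 370 + 1532 + 1028 = 3648

3648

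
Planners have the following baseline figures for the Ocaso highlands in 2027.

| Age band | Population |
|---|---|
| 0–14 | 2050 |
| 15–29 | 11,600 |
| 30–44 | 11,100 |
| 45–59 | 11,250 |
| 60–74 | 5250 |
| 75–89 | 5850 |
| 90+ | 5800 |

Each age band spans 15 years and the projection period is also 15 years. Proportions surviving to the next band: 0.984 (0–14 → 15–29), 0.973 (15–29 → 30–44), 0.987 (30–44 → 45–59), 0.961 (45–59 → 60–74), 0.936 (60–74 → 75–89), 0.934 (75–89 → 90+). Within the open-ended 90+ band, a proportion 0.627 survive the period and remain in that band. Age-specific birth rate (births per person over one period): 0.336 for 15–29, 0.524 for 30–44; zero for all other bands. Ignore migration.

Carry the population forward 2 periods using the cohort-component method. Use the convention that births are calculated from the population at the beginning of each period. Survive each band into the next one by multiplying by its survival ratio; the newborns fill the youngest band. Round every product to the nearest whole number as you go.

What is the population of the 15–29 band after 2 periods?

9559

[period 1]
Births: 11600 × 0.336 = 3898  |  11100 × 0.524 = 5816 → total 9714
15–29: 2050 × 0.984 = 2017
30–44: 11600 × 0.973 = 11287
45–59: 11100 × 0.987 = 10956
60–74: 11250 × 0.961 = 10811
75–89: 5250 × 0.936 = 4914
90+: 5850 × 0.934 + 5800 × 0.627 = 5464 + 3637 = 9101
Giving 9714 / 2017 / 11287 / 10956 / 10811 / 4914 / 9101.
[period 2]
Births: 2017 × 0.336 = 678  |  11287 × 0.524 = 5914 → total 6592
15–29: 9714 × 0.984 = 9559
30–44: 2017 × 0.973 = 1963
45–59: 11287 × 0.987 = 11140
60–74: 10956 × 0.961 = 10529
75–89: 10811 × 0.936 = 10119
90+: 4914 × 0.934 + 9101 × 0.627 = 4590 + 5706 = 10296
Giving 6592 / 9559 / 1963 / 11140 / 10529 / 10119 / 10296.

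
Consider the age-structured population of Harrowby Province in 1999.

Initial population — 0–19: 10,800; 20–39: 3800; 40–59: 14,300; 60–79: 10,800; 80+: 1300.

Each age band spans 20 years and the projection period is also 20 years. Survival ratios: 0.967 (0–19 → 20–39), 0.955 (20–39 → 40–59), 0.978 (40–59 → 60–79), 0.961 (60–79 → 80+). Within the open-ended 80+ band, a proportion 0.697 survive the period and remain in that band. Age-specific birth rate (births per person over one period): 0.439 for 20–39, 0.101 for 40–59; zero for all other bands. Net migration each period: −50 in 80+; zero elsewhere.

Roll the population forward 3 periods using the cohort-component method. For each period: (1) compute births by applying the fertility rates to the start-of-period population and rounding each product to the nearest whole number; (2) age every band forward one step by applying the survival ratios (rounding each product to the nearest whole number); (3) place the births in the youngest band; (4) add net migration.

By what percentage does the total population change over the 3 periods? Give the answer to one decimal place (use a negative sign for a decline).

-7.6

After projecting period 1:
Births: 3800 × 0.439 = 1668  |  14300 × 0.101 = 1444 → 3112
20–39: 10800 × 0.967 = 10444
40–59: 3800 × 0.955 = 3629
60–79: 14300 × 0.978 = 13985
80+: 10800 × 0.961 + 1300 × 0.697 = 10379 + 906 = 11285
Net migration: 80+ − 50 → 11235
Giving 3112 / 10444 / 3629 / 13985 / 11235.
After projecting period 2:
Births: 10444 × 0.439 = 4585  |  3629 × 0.101 = 367 → 4952
20–39: 3112 × 0.967 = 3009
40–59: 10444 × 0.955 = 9974
60–79: 3629 × 0.978 = 3549
80+: 13985 × 0.961 + 11235 × 0.697 = 13440 + 7831 = 21271
Net migration: 80+ − 50 → 21221
Giving 4952 / 3009 / 9974 / 3549 / 21221.
After projecting period 3:
Births: 3009 × 0.439 = 1321  |  9974 × 0.101 = 1007 → 2328
20–39: 4952 × 0.967 = 4789
40–59: 3009 × 0.955 = 2874
60–79: 9974 × 0.978 = 9755
80+: 3549 × 0.961 + 21221 × 0.697 = 3411 + 14791 = 18202
Net migration: 80+ − 50 → 18152
Giving 2328 / 4789 / 2874 / 9755 / 18152.
Total: 41000 → 37898; change = -3102; percentage change = -7.6%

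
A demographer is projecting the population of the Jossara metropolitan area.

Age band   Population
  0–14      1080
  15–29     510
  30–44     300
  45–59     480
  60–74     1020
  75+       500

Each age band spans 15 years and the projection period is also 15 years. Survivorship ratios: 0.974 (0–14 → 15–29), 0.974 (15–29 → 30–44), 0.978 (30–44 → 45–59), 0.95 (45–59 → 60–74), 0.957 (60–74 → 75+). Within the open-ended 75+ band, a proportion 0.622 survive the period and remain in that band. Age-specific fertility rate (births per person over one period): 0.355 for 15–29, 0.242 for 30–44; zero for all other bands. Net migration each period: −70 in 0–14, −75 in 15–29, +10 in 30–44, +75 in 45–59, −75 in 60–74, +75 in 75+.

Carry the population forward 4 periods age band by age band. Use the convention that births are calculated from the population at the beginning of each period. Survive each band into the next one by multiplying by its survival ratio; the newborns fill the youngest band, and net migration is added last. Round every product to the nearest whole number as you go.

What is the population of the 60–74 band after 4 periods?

890

(Groups numbered youngest = 1 to oldest = 6.)
Period 1.
Births: 510 × 0.355 = 181  |  300 × 0.242 = 73 → 254
Group 2: 1080 × 0.974 = 1052
Group 3: 510 × 0.974 = 497
Group 4: 300 × 0.978 = 293
Group 5: 480 × 0.95 = 456
Group 6: 1020 × 0.957 + 500 × 0.622 = 976 + 311 = 1287
Net migration: Group 1 − 70 → 184; Group 2 − 75 → 977; Group 3 + 10 → 507; Group 4 + 75 → 368; Group 5 − 75 → 381; Group 6 + 75 → 1362
→ [184, 977, 507, 368, 381, 1362]
Period 2.
Births: 977 × 0.355 = 347  |  507 × 0.242 = 123 → 470
Group 2: 184 × 0.974 = 179
Group 3: 977 × 0.974 = 952
Group 4: 507 × 0.978 = 496
Group 5: 368 × 0.95 = 350
Group 6: 381 × 0.957 + 1362 × 0.622 = 365 + 847 = 1212
Net migration: Group 1 − 70 → 400; Group 2 − 75 → 104; Group 3 + 10 → 962; Group 4 + 75 → 571; Group 5 − 75 → 275; Group 6 + 75 → 1287
→ [400, 104, 962, 571, 275, 1287]
Period 3.
Births: 104 × 0.355 = 37  |  962 × 0.242 = 233 → 270
Group 2: 400 × 0.974 = 390
Group 3: 104 × 0.974 = 101
Group 4: 962 × 0.978 = 941
Group 5: 571 × 0.95 = 542
Group 6: 275 × 0.957 + 1287 × 0.622 = 263 + 801 = 1064
Net migration: Group 1 − 70 → 200; Group 2 − 75 → 315; Group 3 + 10 → 111; Group 4 + 75 → 1016; Group 5 − 75 → 467; Group 6 + 75 → 1139
→ [200, 315, 111, 1016, 467, 1139]
Period 4.
Births: 315 × 0.355 = 112  |  111 × 0.242 = 27 → 139
Group 2: 200 × 0.974 = 195
Group 3: 315 × 0.974 = 307
Group 4: 111 × 0.978 = 109
Group 5: 1016 × 0.95 = 965
Group 6: 467 × 0.957 + 1139 × 0.622 = 447 + 708 = 1155
Net migration: Group 1 − 70 → 69; Group 2 − 75 → 120; Group 3 + 10 → 317; Group 4 + 75 → 184; Group 5 − 75 → 890; Group 6 + 75 → 1230
→ [69, 120, 317, 184, 890, 1230]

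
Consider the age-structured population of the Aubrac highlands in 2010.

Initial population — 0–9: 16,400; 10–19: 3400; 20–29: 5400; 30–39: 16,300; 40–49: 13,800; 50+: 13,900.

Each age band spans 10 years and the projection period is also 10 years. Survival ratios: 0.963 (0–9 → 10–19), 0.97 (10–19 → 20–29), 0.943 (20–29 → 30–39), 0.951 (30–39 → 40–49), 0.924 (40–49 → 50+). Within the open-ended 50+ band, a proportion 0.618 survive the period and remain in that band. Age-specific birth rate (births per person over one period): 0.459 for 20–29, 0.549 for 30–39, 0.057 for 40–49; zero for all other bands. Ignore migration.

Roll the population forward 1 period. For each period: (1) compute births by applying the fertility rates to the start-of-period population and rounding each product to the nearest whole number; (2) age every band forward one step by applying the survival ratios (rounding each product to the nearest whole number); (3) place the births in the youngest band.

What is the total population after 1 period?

73240

(Groups numbered youngest = 1 to oldest = 6.)
After projecting period 1:
Births: 5400 * 0.459 = 2479, 16300 * 0.549 = 8949, 13800 * 0.057 = 787 → 12215
Group 2: 16400 * 0.963 = 15793
Group 3: 3400 * 0.97 = 3298
Group 4: 5400 * 0.943 = 5092
Group 5: 16300 * 0.951 = 15501
Group 6: 13800 * 0.924 + 13900 * 0.618 = 12751 + 8590 = 21341
Population now: 0–9=12215, 10–19=15793, 20–29=3298, 30–39=5092, 40–49=15501, 50+=21341
Total after period 1: 12215 + 15793 + 3298 + 5092 + 15501 + 21341 = 73240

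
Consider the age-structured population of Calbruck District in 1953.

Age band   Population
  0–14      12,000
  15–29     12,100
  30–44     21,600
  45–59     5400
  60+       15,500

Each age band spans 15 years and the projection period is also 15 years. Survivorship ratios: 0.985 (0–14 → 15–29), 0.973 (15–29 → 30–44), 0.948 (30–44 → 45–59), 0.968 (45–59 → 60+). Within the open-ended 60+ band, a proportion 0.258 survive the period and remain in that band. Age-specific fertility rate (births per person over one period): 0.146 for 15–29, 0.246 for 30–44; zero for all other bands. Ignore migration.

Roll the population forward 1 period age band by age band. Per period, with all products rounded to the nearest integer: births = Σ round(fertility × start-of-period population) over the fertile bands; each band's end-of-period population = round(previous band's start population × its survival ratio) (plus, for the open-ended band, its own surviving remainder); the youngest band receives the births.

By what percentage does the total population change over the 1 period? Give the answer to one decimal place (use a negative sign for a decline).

-9.3

Period 1:
Births: 12100 × 0.146 = 1767  |  21600 × 0.246 = 5314 ⇒ total 7081
15–29: 12000 × 0.985 = 11820
30–44: 12100 × 0.973 = 11773
45–59: 21600 × 0.948 = 20477
60+: 5400 × 0.968 + 15500 × 0.258 = 5227 + 3999 = 9226
End of period: [7081, 11820, 11773, 20477, 9226]
Total: 66600 → 60377; change = -6223; percentage change = -9.3%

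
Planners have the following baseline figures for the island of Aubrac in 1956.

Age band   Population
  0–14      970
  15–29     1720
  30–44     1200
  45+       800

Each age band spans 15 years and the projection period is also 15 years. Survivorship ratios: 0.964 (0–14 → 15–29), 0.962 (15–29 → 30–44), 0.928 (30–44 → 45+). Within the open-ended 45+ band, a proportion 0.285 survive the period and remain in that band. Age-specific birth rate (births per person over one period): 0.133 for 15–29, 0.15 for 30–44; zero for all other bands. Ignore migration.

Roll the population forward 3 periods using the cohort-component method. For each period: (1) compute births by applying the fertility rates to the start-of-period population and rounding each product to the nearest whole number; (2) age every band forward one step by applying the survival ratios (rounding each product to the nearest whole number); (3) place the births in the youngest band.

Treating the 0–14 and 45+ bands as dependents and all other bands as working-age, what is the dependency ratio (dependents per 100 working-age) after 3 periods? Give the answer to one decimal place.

Call the groups 1 to 4, youngest first.
Period 1.
Births: 1720 × 0.133 = 229, 1200 × 0.15 = 180 ⇒ total 409
Group 2: 970 × 0.964 = 935
Group 3: 1720 × 0.962 = 1655
Group 4: 1200 × 0.928 + 800 × 0.285 = 1114 + 228 = 1342
End of period: [409, 935, 1655, 1342]
Period 2.
Births: 935 × 0.133 = 124, 1655 × 0.15 = 248 ⇒ total 372
Group 2: 409 × 0.964 = 394
Group 3: 935 × 0.962 = 899
Group 4: 1655 × 0.928 + 1342 × 0.285 = 1536 + 382 = 1918
End of period: [372, 394, 899, 1918]
Period 3.
Births: 394 × 0.133 = 52, 899 × 0.15 = 135 ⇒ total 187
Group 2: 372 × 0.964 = 359
Group 3: 394 × 0.962 = 379
Group 4: 899 × 0.928 + 1918 × 0.285 = 834 + 547 = 1381
End of period: [187, 359, 379, 1381]
Dependents (band 0–14 + band 45+) = 187 + 1381 = 1568; working-age = 738; ratio = 1568/738 × 100 = 212.5

212.5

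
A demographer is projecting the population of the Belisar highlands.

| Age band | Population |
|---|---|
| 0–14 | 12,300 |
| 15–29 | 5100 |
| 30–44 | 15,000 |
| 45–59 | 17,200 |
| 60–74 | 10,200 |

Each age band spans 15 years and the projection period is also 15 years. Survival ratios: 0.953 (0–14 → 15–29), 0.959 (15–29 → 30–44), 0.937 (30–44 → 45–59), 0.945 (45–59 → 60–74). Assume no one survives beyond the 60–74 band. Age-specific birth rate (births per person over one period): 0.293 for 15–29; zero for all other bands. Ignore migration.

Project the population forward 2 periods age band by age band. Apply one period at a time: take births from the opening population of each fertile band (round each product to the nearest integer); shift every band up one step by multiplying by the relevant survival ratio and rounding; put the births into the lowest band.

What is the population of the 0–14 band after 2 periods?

— Period 1 —
Births: 5100 × 0.293 = 1494
15–29: 12300 × 0.953 = 11722
30–44: 5100 × 0.959 = 4891
45–59: 15000 × 0.937 = 14055
60–74: 17200 × 0.945 = 16254
Giving 1494 / 11722 / 4891 / 14055 / 16254.
— Period 2 —
Births: 11722 × 0.293 = 3435
15–29: 1494 × 0.953 = 1424
30–44: 11722 × 0.959 = 11241
45–59: 4891 × 0.937 = 4583
60–74: 14055 × 0.945 = 13282
Giving 3435 / 1424 / 11241 / 4583 / 13282.

3435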